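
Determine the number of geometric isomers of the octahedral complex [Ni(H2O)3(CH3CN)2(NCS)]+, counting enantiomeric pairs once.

3

In an octahedral complex each vertex has one trans partner and four cis neighbours.
There are 3 geometric isomers: H2O mer, CH3CN trans; H2O fac, CH3CN cis; H2O mer, CH3CN cis.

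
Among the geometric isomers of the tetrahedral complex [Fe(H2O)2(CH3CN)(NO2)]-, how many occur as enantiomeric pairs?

In a tetrahedral complex all four positions are equivalent and every pair of ligands is adjacent — there is no cis/trans distinction.
Only one geometric arrangement is possible.

0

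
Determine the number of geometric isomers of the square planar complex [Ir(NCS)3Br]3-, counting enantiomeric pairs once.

1

Only one geometric arrangement is possible.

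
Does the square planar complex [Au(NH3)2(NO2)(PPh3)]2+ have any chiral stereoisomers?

no

The distinct arrangements are (2 in all): NH3 cis; NH3 trans.
Each arrangement has an internal mirror plane or centre of symmetry, so none is chiral.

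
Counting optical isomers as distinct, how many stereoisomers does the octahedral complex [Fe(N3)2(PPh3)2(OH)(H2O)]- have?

8

In an octahedral complex each vertex has one trans partner and four cis neighbours.
Working through the distinct placements yields 6 geometric isomers: N3 cis, PPh3 trans; N3 cis, PPh3 cis (3 arrangements, 2 chiral); N3 trans, PPh3 trans; N3 trans, PPh3 cis.
Of these, 2 lack any improper symmetry element and so occur as enantiomeric pairs, giving 6 + 2 = 8 stereoisomers in total.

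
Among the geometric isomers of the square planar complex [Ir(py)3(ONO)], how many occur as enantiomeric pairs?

0

In a square planar complex each vertex has one trans partner and two cis neighbours.
Only one geometric arrangement is possible.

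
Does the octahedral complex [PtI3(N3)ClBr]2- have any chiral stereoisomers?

An octahedron has six vertices in three trans pairs; every non-trans pair is cis.
Systematic placement gives 4 geometric isomers: I mer (3 arrangements); I fac (chiral).
One of these lacks any improper symmetry element and so occurs as an enantiomeric pair, giving 4 + 1 = 5 stereoisomers in total.

yes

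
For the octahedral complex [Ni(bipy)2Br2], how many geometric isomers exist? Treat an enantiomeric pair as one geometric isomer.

Each bipy is bidentate and must span two cis positions.
The distinct arrangements are (2 in all): Br trans; Br cis (chiral).

2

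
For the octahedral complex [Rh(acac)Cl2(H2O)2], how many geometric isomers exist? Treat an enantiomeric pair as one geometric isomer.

The six octahedral sites form three mutually perpendicular trans pairs.
Each acac is bidentate and must span two cis positions.
The distinct arrangements are (3 in all): Cl trans, H2O cis; Cl cis, H2O cis (chiral); Cl cis, H2O trans.

3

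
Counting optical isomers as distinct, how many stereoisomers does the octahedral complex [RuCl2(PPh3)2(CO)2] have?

6

In an octahedral complex each vertex has one trans partner and four cis neighbours.
Working through the distinct placements yields 5 geometric isomers: Cl trans, PPh3 trans, CO trans; Cl cis, PPh3 cis, CO trans; Cl cis, PPh3 trans, CO cis; Cl cis, PPh3 cis, CO cis (chiral); Cl trans, PPh3 cis, CO cis.
One of these lacks any improper symmetry element and so occurs as an enantiomeric pair, giving 5 + 1 = 6 stereoisomers in total.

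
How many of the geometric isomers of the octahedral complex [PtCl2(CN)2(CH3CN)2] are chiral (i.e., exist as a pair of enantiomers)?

An octahedron has six vertices in three trans pairs; every non-trans pair is cis.
There are 5 geometric isomers: Cl trans, CN trans, CH3CN trans; Cl cis, CN cis, CH3CN trans; Cl trans, CN cis, CH3CN cis; Cl cis, CN cis, CH3CN cis (chiral); Cl cis, CN trans, CH3CN cis.
One of these lacks any improper symmetry element and so occurs as an enantiomeric pair, giving 5 + 1 = 6 stereoisomers in total.

1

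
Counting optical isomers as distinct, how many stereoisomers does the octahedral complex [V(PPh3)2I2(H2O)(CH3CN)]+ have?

The six octahedral sites form three mutually perpendicular trans pairs.
There are 6 geometric isomers: PPh3 trans, I trans; PPh3 cis, I cis (3 arrangements, 2 chiral); PPh3 trans, I cis; PPh3 cis, I trans.
Of these, 2 lack any improper symmetry element and so occur as enantiomeric pairs, giving 6 + 2 = 8 stereoisomers in total.

8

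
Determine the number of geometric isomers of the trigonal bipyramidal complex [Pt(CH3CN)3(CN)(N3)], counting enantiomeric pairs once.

In a trigonal bipyramid the two axial positions differ from the three equatorial ones.
Systematic placement gives 4 geometric isomers: CN equatorial, N3 equatorial; CN axial, N3 equatorial; CN equatorial, N3 axial; CN axial, N3 axial.

4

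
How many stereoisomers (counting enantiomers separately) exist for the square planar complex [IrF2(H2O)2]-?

2

Systematic placement gives 2 geometric isomers: F cis; F trans.
Each arrangement has an internal mirror plane or centre of symmetry, so none is chiral.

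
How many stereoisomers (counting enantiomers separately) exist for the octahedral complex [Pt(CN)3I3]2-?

In an octahedral complex each vertex has one trans partner and four cis neighbours.
Systematic placement gives 2 geometric isomers: CN mer; CN fac.
Each arrangement has an internal mirror plane or centre of symmetry, so none is chiral.

2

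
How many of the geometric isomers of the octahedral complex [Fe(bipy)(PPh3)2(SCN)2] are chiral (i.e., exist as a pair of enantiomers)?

An octahedron has six vertices in three trans pairs; every non-trans pair is cis.
Each bipy is bidentate and must span two cis positions.
There are 3 geometric isomers: PPh3 trans, SCN cis; PPh3 cis, SCN cis (chiral); PPh3 cis, SCN trans.
One of these lacks any improper symmetry element and so occurs as an enantiomeric pair, giving 3 + 1 = 4 stereoisomers in total.

1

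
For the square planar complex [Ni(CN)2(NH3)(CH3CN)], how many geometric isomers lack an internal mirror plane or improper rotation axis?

A square has two trans pairs of vertices; adjacent vertices are cis.
Systematic placement gives 2 geometric isomers: CN cis; CN trans.
Each arrangement has an internal mirror plane or centre of symmetry, so none is chiral.

0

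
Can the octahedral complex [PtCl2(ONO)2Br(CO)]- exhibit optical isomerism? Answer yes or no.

The distinct arrangements are (6 in all): Cl trans, ONO trans; Cl cis, ONO cis (3 arrangements, 2 chiral); Cl cis, ONO trans; Cl trans, ONO cis.
Of these, 2 lack any improper symmetry element and so occur as enantiomeric pairs, giving 6 + 2 = 8 stereoisomers in total.

yes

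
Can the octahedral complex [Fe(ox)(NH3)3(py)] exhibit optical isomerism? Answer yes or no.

Each ox is bidentate and must span two cis positions.
Systematic placement gives 2 geometric isomers: NH3 mer; NH3 fac.
Each arrangement has an internal mirror plane or centre of symmetry, so none is chiral.

no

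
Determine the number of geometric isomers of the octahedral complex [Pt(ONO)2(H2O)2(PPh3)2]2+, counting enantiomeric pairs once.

In an octahedral complex each vertex has one trans partner and four cis neighbours.
There are 5 geometric isomers: ONO trans, H2O trans, PPh3 trans; ONO cis, H2O trans, PPh3 cis; ONO cis, H2O cis, PPh3 trans; ONO cis, H2O cis, PPh3 cis (chiral); ONO trans, H2O cis, PPh3 cis.

5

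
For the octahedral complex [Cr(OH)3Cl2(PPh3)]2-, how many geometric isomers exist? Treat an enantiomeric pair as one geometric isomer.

3

In an octahedral complex each vertex has one trans partner and four cis neighbours.
Systematic placement gives 3 geometric isomers: OH mer, Cl trans; OH fac, Cl cis; OH mer, Cl cis.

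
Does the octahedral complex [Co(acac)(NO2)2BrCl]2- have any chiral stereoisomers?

yes

In an octahedral complex each vertex has one trans partner and four cis neighbours.
Each acac is bidentate and must span two cis positions.
Systematic placement gives 4 geometric isomers: NO2 cis (3 arrangements, 2 chiral); NO2 trans.
Of these, 2 lack any improper symmetry element and so occur as enantiomeric pairs, giving 4 + 2 = 6 stereoisomers in total.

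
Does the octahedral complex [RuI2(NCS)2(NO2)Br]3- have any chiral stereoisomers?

yes

The six octahedral sites form three mutually perpendicular trans pairs.
The distinct arrangements are (6 in all): I cis, NCS cis (3 arrangements, 2 chiral); I cis, NCS trans; I trans, NCS cis; I trans, NCS trans.
Of these, 2 lack any improper symmetry element and so occur as enantiomeric pairs, giving 6 + 2 = 8 stereoisomers in total.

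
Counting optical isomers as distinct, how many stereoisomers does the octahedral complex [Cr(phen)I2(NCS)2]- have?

4

The six octahedral sites form three mutually perpendicular trans pairs.
Each phen is bidentate and must span two cis positions.
There are 3 geometric isomers: I trans, NCS cis; I cis, NCS cis (chiral); I cis, NCS trans.
One of these lacks any improper symmetry element and so occurs as an enantiomeric pair, giving 3 + 1 = 4 stereoisomers in total.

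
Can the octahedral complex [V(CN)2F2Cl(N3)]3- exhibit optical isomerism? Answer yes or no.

The six octahedral sites form three mutually perpendicular trans pairs.
There are 6 geometric isomers: CN trans, F cis; CN trans, F trans; CN cis, F cis (3 arrangements, 2 chiral); CN cis, F trans.
Of these, 2 lack any improper symmetry element and so occur as enantiomeric pairs, giving 6 + 2 = 8 stereoisomers in total.

yes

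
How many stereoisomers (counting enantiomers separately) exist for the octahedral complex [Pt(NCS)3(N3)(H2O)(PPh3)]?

5

The six octahedral sites form three mutually perpendicular trans pairs.
Working through the distinct placements yields 4 geometric isomers: NCS mer (3 arrangements); NCS fac (chiral).
One of these lacks any improper symmetry element and so occurs as an enantiomeric pair, giving 4 + 1 = 5 stereoisomers in total.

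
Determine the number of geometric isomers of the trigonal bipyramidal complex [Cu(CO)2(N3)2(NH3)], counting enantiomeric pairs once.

Placing the ligands in turn and identifying arrangements related by rotation or reflection leaves 5 distinct geometric isomers.

5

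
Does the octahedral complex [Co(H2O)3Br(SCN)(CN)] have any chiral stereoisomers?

yes

The six octahedral sites form three mutually perpendicular trans pairs.
Working through the distinct placements yields 4 geometric isomers: H2O mer (3 arrangements); H2O fac (chiral).
One of these lacks any improper symmetry element and so occurs as an enantiomeric pair, giving 4 + 1 = 5 stereoisomers in total.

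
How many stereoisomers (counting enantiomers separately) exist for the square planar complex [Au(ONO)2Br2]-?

Working through the distinct placements yields 2 geometric isomers: ONO cis; ONO trans.
Each arrangement has an internal mirror plane or centre of symmetry, so none is chiral.

2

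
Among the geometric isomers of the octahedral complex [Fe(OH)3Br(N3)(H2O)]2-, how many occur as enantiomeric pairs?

1

Working through the distinct placements yields 4 geometric isomers: OH mer (3 arrangements); OH fac (chiral).
One of these lacks any improper symmetry element and so occurs as an enantiomeric pair, giving 4 + 1 = 5 stereoisomers in total.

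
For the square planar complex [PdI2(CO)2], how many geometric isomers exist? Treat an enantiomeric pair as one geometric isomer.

A square has two trans pairs of vertices; adjacent vertices are cis.
The distinct arrangements are (2 in all): I cis; I trans.

2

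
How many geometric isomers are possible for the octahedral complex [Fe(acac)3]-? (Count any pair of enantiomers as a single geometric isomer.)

1

In an octahedral complex each vertex has one trans partner and four cis neighbours.
Each acac is bidentate and must span two cis positions.
Only one geometric arrangement is possible; it has no improper symmetry element, so it exists as a pair of enantiomers (2 stereoisomers).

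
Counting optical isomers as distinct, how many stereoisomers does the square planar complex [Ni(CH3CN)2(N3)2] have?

2

A square has two trans pairs of vertices; adjacent vertices are cis.
There are 2 geometric isomers: CH3CN cis; CH3CN trans.
Each arrangement has an internal mirror plane or centre of symmetry, so none is chiral.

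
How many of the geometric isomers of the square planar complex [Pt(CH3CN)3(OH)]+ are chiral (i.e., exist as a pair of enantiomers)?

A square has two trans pairs of vertices; adjacent vertices are cis.
Only one geometric arrangement is possible.

0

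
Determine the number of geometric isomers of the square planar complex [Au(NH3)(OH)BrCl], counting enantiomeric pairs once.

3

A square has two trans pairs of vertices; adjacent vertices are cis.
There are 3 geometric isomers: (Br/NH3 trans, Cl/OH trans); (Br/OH trans, Cl/NH3 trans); (Br/Cl trans, NH3/OH trans).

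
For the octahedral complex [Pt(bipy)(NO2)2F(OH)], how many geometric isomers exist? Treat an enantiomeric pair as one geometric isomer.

4

The six octahedral sites form three mutually perpendicular trans pairs.
Each bipy is bidentate and must span two cis positions.
Working through the distinct placements yields 4 geometric isomers: NO2 cis (3 arrangements, 2 chiral); NO2 trans.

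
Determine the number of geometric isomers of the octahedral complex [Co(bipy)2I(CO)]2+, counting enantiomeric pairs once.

The six octahedral sites form three mutually perpendicular trans pairs.
Each bipy is bidentate and must span two cis positions.
There are 2 geometric isomers: I and CO mutually trans; I and CO mutually cis (chiral).

2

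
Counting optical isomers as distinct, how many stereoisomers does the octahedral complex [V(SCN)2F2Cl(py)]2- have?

In an octahedral complex each vertex has one trans partner and four cis neighbours.
The distinct arrangements are (6 in all): SCN cis, F cis (3 arrangements, 2 chiral); SCN trans, F cis; SCN cis, F trans; SCN trans, F trans.
Of these, 2 lack any improper symmetry element and so occur as enantiomeric pairs, giving 6 + 2 = 8 stereoisomers in total.

8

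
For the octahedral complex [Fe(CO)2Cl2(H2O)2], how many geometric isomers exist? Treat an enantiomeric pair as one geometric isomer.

5

The six octahedral sites form three mutually perpendicular trans pairs.
The distinct arrangements are (5 in all): CO trans, Cl trans, H2O trans; CO trans, Cl cis, H2O cis; CO cis, Cl cis, H2O trans; CO cis, Cl cis, H2O cis (chiral); CO cis, Cl trans, H2O cis.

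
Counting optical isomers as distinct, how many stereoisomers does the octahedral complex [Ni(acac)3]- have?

Each acac is bidentate and must span two cis positions.
Only one geometric arrangement is possible; it has no improper symmetry element, so it exists as a pair of enantiomers (2 stereoisomers).

2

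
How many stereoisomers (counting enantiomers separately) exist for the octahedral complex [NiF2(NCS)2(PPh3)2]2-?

6

An octahedron has six vertices in three trans pairs; every non-trans pair is cis.
The distinct arrangements are (5 in all): F trans, NCS trans, PPh3 trans; F trans, NCS cis, PPh3 cis; F cis, NCS cis, PPh3 trans; F cis, NCS cis, PPh3 cis (chiral); F cis, NCS trans, PPh3 cis.
One of these lacks any improper symmetry element and so occurs as an enantiomeric pair, giving 5 + 1 = 6 stereoisomers in total.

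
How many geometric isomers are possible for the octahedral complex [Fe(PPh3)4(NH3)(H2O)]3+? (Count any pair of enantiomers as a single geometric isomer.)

2

In an octahedral complex each vertex has one trans partner and four cis neighbours.
The distinct arrangements are (2 in all): NH3 and H2O mutually trans; NH3 and H2O mutually cis.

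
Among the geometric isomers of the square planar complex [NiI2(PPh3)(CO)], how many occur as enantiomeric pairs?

In a square planar complex each vertex has one trans partner and two cis neighbours.
Systematic placement gives 2 geometric isomers: I cis; I trans.
Each arrangement has an internal mirror plane or centre of symmetry, so none is chiral.

0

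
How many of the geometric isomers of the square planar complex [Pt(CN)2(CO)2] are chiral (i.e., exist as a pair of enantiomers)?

0

A square has two trans pairs of vertices; adjacent vertices are cis.
There are 2 geometric isomers: CN cis; CN trans.
Each arrangement has an internal mirror plane or centre of symmetry, so none is chiral.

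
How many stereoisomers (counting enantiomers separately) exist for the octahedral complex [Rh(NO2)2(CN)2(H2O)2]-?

Working through the distinct placements yields 5 geometric isomers: NO2 trans, CN trans, H2O trans; NO2 cis, CN trans, H2O cis; NO2 trans, CN cis, H2O cis; NO2 cis, CN cis, H2O cis (chiral); NO2 cis, CN cis, H2O trans.
One of these lacks any improper symmetry element and so occurs as an enantiomeric pair, giving 5 + 1 = 6 stereoisomers in total.

6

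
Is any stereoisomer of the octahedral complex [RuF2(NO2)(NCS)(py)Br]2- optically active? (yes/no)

The six octahedral sites form three mutually perpendicular trans pairs.
Placing the ligands in turn and identifying arrangements related by rotation or reflection leaves 9 distinct geometric isomers.
Of these, 6 lack any improper symmetry element and so occur as enantiomeric pairs, giving 9 + 6 = 15 stereoisomers in total.

yes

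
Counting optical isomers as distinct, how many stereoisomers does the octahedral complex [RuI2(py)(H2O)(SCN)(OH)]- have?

15

The six octahedral sites form three mutually perpendicular trans pairs.
Exhaustive case analysis gives 9 geometric isomers.
Of these, 6 lack any improper symmetry element and so occur as enantiomeric pairs, giving 9 + 6 = 15 stereoisomers in total.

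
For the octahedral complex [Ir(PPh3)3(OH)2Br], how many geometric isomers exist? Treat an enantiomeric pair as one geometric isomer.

3

An octahedron has six vertices in three trans pairs; every non-trans pair is cis.
Working through the distinct placements yields 3 geometric isomers: PPh3 mer, OH cis; PPh3 mer, OH trans; PPh3 fac, OH cis.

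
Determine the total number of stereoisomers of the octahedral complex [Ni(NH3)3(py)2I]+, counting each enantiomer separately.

The six octahedral sites form three mutually perpendicular trans pairs.
The distinct arrangements are (3 in all): NH3 mer, py trans; NH3 fac, py cis; NH3 mer, py cis.
Each arrangement has an internal mirror plane or centre of symmetry, so none is chiral.

3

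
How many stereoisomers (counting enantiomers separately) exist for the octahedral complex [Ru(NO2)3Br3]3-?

2

Working through the distinct placements yields 2 geometric isomers: NO2 mer; NO2 fac.
Each arrangement has an internal mirror plane or centre of symmetry, so none is chiral.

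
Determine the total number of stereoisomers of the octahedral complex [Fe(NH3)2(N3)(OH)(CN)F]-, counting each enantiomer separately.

15

In an octahedral complex each vertex has one trans partner and four cis neighbours.
Systematic enumeration (placing each ligand type in turn and discarding arrangements equivalent by rotation or reflection) gives 9 geometric isomers.
Of these, 6 lack any improper symmetry element and so occur as enantiomeric pairs, giving 9 + 6 = 15 stereoisomers in total.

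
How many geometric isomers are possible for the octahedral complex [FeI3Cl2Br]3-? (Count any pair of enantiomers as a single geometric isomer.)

3

The six octahedral sites form three mutually perpendicular trans pairs.
The distinct arrangements are (3 in all): I mer, Cl cis; I mer, Cl trans; I fac, Cl cis.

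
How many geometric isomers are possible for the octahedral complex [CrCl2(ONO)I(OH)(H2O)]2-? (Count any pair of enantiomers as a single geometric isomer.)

9

An octahedron has six vertices in three trans pairs; every non-trans pair is cis.
Systematic enumeration (placing each ligand type in turn and discarding arrangements equivalent by rotation or reflection) gives 9 geometric isomers.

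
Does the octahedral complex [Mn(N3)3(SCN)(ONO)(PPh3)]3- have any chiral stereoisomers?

yes

The six octahedral sites form three mutually perpendicular trans pairs.
The distinct arrangements are (4 in all): N3 mer (3 arrangements); N3 fac (chiral).
One of these lacks any improper symmetry element and so occurs as an enantiomeric pair, giving 4 + 1 = 5 stereoisomers in total.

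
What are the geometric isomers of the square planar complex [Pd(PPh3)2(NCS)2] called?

A square has two trans pairs of vertices; adjacent vertices are cis.
Working through the distinct placements yields 2 geometric isomers: PPh3 cis; PPh3 trans.

cis and trans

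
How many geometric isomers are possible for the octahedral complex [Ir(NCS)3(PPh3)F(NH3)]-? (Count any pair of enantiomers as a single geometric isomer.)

4

Systematic placement gives 4 geometric isomers: NCS mer (3 arrangements); NCS fac (chiral).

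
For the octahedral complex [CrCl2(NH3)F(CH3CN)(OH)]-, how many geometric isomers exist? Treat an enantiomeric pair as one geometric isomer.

In an octahedral complex each vertex has one trans partner and four cis neighbours.
Placing the ligands in turn and identifying arrangements related by rotation or reflection leaves 9 distinct geometric isomers.

9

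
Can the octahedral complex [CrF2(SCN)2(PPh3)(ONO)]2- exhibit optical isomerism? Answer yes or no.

In an octahedral complex each vertex has one trans partner and four cis neighbours.
There are 6 geometric isomers: F trans, SCN trans; F trans, SCN cis; F cis, SCN trans; F cis, SCN cis (3 arrangements, 2 chiral).
Of these, 2 lack any improper symmetry element and so occur as enantiomeric pairs, giving 6 + 2 = 8 stereoisomers in total.

yes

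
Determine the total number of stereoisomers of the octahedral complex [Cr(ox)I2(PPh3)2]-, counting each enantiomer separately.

4

An octahedron has six vertices in three trans pairs; every non-trans pair is cis.
Each ox is bidentate and must span two cis positions.
The distinct arrangements are (3 in all): I trans, PPh3 cis; I cis, PPh3 cis (chiral); I cis, PPh3 trans.
One of these lacks any improper symmetry element and so occurs as an enantiomeric pair, giving 3 + 1 = 4 stereoisomers in total.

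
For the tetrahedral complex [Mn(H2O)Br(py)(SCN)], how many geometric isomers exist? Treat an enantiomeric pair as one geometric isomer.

All four vertices of a tetrahedron are equivalent and mutually adjacent, so cis/trans isomerism cannot arise.
Only one geometric arrangement is possible; it has no improper symmetry element, so it exists as a pair of enantiomers (2 stereoisomers).

1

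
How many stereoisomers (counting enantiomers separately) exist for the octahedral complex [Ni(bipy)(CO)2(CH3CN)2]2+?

4

An octahedron has six vertices in three trans pairs; every non-trans pair is cis.
Each bipy is bidentate and must span two cis positions.
Systematic placement gives 3 geometric isomers: CO cis, CH3CN trans; CO cis, CH3CN cis (chiral); CO trans, CH3CN cis.
One of these lacks any improper symmetry element and so occurs as an enantiomeric pair, giving 3 + 1 = 4 stereoisomers in total.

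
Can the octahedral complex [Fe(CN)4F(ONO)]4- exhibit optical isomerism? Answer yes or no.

The six octahedral sites form three mutually perpendicular trans pairs.
Systematic placement gives 2 geometric isomers: F and ONO mutually trans; F and ONO mutually cis.
Each arrangement has an internal mirror plane or centre of symmetry, so none is chiral.

no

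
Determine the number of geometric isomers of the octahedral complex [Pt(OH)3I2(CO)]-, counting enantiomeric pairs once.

An octahedron has six vertices in three trans pairs; every non-trans pair is cis.
There are 3 geometric isomers: OH mer, I cis; OH mer, I trans; OH fac, I cis.

3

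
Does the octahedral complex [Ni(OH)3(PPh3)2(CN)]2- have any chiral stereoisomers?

no

An octahedron has six vertices in three trans pairs; every non-trans pair is cis.
Working through the distinct placements yields 3 geometric isomers: OH mer, PPh3 trans; OH fac, PPh3 cis; OH mer, PPh3 cis.
Each arrangement has an internal mirror plane or centre of symmetry, so none is chiral.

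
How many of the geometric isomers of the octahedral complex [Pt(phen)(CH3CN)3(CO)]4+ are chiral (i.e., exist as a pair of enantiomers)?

Each phen is bidentate and must span two cis positions.
Working through the distinct placements yields 2 geometric isomers: CH3CN mer; CH3CN fac.
Each arrangement has an internal mirror plane or centre of symmetry, so none is chiral.

0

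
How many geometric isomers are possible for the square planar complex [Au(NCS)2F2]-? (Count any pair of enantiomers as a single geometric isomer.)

Working through the distinct placements yields 2 geometric isomers: NCS cis; NCS trans.

2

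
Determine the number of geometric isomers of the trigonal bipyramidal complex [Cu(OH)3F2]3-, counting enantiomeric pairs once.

3

In a trigonal bipyramid the two axial positions differ from the three equatorial ones.
Working through the distinct placements yields 3 geometric isomers: F both axial; F one axial, one equatorial; F both equatorial.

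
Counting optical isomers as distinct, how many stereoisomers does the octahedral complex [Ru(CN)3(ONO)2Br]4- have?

3

An octahedron has six vertices in three trans pairs; every non-trans pair is cis.
The distinct arrangements are (3 in all): CN mer, ONO trans; CN fac, ONO cis; CN mer, ONO cis.
Each arrangement has an internal mirror plane or centre of symmetry, so none is chiral.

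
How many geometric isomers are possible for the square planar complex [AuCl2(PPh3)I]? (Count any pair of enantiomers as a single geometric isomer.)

2

In a square planar complex each vertex has one trans partner and two cis neighbours.
Systematic placement gives 2 geometric isomers: Cl cis; Cl trans.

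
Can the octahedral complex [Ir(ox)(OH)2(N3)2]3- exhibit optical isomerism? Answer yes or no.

In an octahedral complex each vertex has one trans partner and four cis neighbours.
Each ox is bidentate and must span two cis positions.
Systematic placement gives 3 geometric isomers: OH cis, N3 trans; OH cis, N3 cis (chiral); OH trans, N3 cis.
One of these lacks any improper symmetry element and so occurs as an enantiomeric pair, giving 3 + 1 = 4 stereoisomers in total.

yes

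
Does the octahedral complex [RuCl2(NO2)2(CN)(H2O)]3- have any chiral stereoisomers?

yes

The six octahedral sites form three mutually perpendicular trans pairs.
There are 6 geometric isomers: Cl cis, NO2 trans; Cl cis, NO2 cis (3 arrangements, 2 chiral); Cl trans, NO2 trans; Cl trans, NO2 cis.
Of these, 2 lack any improper symmetry element and so occur as enantiomeric pairs, giving 6 + 2 = 8 stereoisomers in total.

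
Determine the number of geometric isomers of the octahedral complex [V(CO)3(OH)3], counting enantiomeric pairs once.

In an octahedral complex each vertex has one trans partner and four cis neighbours.
There are 2 geometric isomers: CO mer; CO fac.

2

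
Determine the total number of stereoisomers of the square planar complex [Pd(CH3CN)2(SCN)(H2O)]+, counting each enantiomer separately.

2

In a square planar complex each vertex has one trans partner and two cis neighbours.
The distinct arrangements are (2 in all): CH3CN cis; CH3CN trans.
Each arrangement has an internal mirror plane or centre of symmetry, so none is chiral.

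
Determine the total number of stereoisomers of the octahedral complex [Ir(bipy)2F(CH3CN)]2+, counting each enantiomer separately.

3

In an octahedral complex each vertex has one trans partner and four cis neighbours.
Each bipy is bidentate and must span two cis positions.
Systematic placement gives 2 geometric isomers: F and CH3CN mutually trans; F and CH3CN mutually cis (chiral).
One of these lacks any improper symmetry element and so occurs as an enantiomeric pair, giving 2 + 1 = 3 stereoisomers in total.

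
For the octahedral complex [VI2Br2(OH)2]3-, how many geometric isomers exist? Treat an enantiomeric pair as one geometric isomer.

An octahedron has six vertices in three trans pairs; every non-trans pair is cis.
Systematic placement gives 5 geometric isomers: I trans, Br trans, OH trans; I cis, Br trans, OH cis; I cis, Br cis, OH trans; I cis, Br cis, OH cis (chiral); I trans, Br cis, OH cis.

5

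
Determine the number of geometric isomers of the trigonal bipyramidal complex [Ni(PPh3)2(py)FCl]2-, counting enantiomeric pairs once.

7

In a trigonal bipyramid the two axial positions differ from the three equatorial ones.
Systematic enumeration (placing each ligand type in turn and discarding arrangements equivalent by rotation or reflection) gives 7 geometric isomers.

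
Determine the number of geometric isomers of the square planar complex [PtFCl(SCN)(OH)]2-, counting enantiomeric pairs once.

3

In a square planar complex each vertex has one trans partner and two cis neighbours.
There are 3 geometric isomers: (Cl/OH trans, F/SCN trans); (Cl/SCN trans, F/OH trans); (Cl/F trans, OH/SCN trans).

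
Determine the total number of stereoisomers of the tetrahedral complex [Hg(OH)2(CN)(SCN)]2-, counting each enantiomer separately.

All four vertices of a tetrahedron are equivalent and mutually adjacent, so cis/trans isomerism cannot arise.
Only one geometric arrangement is possible.

1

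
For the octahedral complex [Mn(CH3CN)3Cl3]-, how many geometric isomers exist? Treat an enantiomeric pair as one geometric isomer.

The six octahedral sites form three mutually perpendicular trans pairs.
Systematic placement gives 2 geometric isomers: CH3CN mer; CH3CN fac.

2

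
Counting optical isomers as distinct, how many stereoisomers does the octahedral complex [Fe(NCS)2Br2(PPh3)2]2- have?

Working through the distinct placements yields 5 geometric isomers: NCS trans, Br trans, PPh3 trans; NCS cis, Br trans, PPh3 cis; NCS cis, Br cis, PPh3 trans; NCS cis, Br cis, PPh3 cis (chiral); NCS trans, Br cis, PPh3 cis.
One of these lacks any improper symmetry element and so occurs as an enantiomeric pair, giving 5 + 1 = 6 stereoisomers in total.

6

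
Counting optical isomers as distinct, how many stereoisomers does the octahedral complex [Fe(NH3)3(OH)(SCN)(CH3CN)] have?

There are 4 geometric isomers: NH3 mer (3 arrangements); NH3 fac (chiral).
One of these lacks any improper symmetry element and so occurs as an enantiomeric pair, giving 4 + 1 = 5 stereoisomers in total.

5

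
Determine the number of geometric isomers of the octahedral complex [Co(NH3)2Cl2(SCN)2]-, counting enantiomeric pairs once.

5

Systematic placement gives 5 geometric isomers: NH3 trans, Cl trans, SCN trans; NH3 cis, Cl trans, SCN cis; NH3 cis, Cl cis, SCN trans; NH3 cis, Cl cis, SCN cis (chiral); NH3 trans, Cl cis, SCN cis.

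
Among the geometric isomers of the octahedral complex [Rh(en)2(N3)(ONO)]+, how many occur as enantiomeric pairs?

In an octahedral complex each vertex has one trans partner and four cis neighbours.
Each en is bidentate and must span two cis positions.
The distinct arrangements are (2 in all): N3 and ONO mutually trans; N3 and ONO mutually cis (chiral).
One of these lacks any improper symmetry element and so occurs as an enantiomeric pair, giving 2 + 1 = 3 stereoisomers in total.

1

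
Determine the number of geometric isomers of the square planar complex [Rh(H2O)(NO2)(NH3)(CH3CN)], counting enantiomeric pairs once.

3

Systematic placement gives 3 geometric isomers: (CH3CN/NH3 trans, H2O/NO2 trans); (CH3CN/NO2 trans, H2O/NH3 trans); (CH3CN/H2O trans, NH3/NO2 trans).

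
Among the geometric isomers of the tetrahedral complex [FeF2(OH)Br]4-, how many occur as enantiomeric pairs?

Only one geometric arrangement is possible.

0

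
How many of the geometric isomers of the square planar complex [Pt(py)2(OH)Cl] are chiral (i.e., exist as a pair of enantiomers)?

0

A square has two trans pairs of vertices; adjacent vertices are cis.
The distinct arrangements are (2 in all): py cis; py trans.
Each arrangement has an internal mirror plane or centre of symmetry, so none is chiral.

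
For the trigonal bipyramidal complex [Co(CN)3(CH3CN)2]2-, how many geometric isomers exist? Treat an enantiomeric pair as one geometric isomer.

3

A trigonal bipyramid has two axial and three equatorial sites, which are chemically inequivalent.
Systematic placement gives 3 geometric isomers: CH3CN both axial; CH3CN one axial, one equatorial; CH3CN both equatorial.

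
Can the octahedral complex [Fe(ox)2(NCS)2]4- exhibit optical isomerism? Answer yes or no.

In an octahedral complex each vertex has one trans partner and four cis neighbours.
Each ox is bidentate and must span two cis positions.
Systematic placement gives 2 geometric isomers: NCS trans; NCS cis (chiral).
One of these lacks any improper symmetry element and so occurs as an enantiomeric pair, giving 2 + 1 = 3 stereoisomers in total.

yes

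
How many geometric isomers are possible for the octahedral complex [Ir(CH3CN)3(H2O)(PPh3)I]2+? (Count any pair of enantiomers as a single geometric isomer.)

4

An octahedron has six vertices in three trans pairs; every non-trans pair is cis.
There are 4 geometric isomers: CH3CN mer (3 arrangements); CH3CN fac (chiral).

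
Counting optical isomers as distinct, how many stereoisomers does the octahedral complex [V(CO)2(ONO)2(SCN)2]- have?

6

The six octahedral sites form three mutually perpendicular trans pairs.
Systematic placement gives 5 geometric isomers: CO trans, ONO trans, SCN trans; CO trans, ONO cis, SCN cis; CO cis, ONO cis, SCN trans; CO cis, ONO cis, SCN cis (chiral); CO cis, ONO trans, SCN cis.
One of these lacks any improper symmetry element and so occurs as an enantiomeric pair, giving 5 + 1 = 6 stereoisomers in total.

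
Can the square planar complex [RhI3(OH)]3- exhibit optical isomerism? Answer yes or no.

A square has two trans pairs of vertices; adjacent vertices are cis.
Only one geometric arrangement is possible.

no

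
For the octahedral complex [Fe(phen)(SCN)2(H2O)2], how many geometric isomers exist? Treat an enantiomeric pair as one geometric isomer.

In an octahedral complex each vertex has one trans partner and four cis neighbours.
Each phen is bidentate and must span two cis positions.
Working through the distinct placements yields 3 geometric isomers: SCN cis, H2O trans; SCN cis, H2O cis (chiral); SCN trans, H2O cis.

3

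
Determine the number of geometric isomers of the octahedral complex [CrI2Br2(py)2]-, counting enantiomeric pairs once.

An octahedron has six vertices in three trans pairs; every non-trans pair is cis.
Working through the distinct placements yields 5 geometric isomers: I trans, Br trans, py trans; I cis, Br trans, py cis; I cis, Br cis, py trans; I cis, Br cis, py cis (chiral); I trans, Br cis, py cis.

5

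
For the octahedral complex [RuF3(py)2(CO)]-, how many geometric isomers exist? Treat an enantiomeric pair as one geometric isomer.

An octahedron has six vertices in three trans pairs; every non-trans pair is cis.
Systematic placement gives 3 geometric isomers: F mer, py trans; F fac, py cis; F mer, py cis.

3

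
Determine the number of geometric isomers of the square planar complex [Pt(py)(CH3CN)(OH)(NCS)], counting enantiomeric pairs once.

3

In a square planar complex each vertex has one trans partner and two cis neighbours.
There are 3 geometric isomers: (CH3CN/OH trans, NCS/py trans); (CH3CN/py trans, NCS/OH trans); (CH3CN/NCS trans, OH/py trans).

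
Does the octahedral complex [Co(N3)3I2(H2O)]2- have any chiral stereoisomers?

no

The six octahedral sites form three mutually perpendicular trans pairs.
There are 3 geometric isomers: N3 mer, I cis; N3 mer, I trans; N3 fac, I cis.
Each arrangement has an internal mirror plane or centre of symmetry, so none is chiral.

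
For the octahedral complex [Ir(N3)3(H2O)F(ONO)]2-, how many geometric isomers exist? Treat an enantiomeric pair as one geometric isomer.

4

Systematic placement gives 4 geometric isomers: N3 mer (3 arrangements); N3 fac (chiral).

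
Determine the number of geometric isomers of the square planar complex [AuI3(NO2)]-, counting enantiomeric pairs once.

In a square planar complex each vertex has one trans partner and two cis neighbours.
Only one geometric arrangement is possible.

1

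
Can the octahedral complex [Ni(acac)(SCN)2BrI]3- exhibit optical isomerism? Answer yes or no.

In an octahedral complex each vertex has one trans partner and four cis neighbours.
Each acac is bidentate and must span two cis positions.
There are 4 geometric isomers: SCN cis (3 arrangements, 2 chiral); SCN trans.
Of these, 2 lack any improper symmetry element and so occur as enantiomeric pairs, giving 4 + 2 = 6 stereoisomers in total.

yes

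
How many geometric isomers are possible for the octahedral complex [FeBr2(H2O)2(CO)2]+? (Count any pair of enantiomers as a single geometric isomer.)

An octahedron has six vertices in three trans pairs; every non-trans pair is cis.
There are 5 geometric isomers: Br trans, H2O trans, CO trans; Br trans, H2O cis, CO cis; Br cis, H2O trans, CO cis; Br cis, H2O cis, CO cis (chiral); Br cis, H2O cis, CO trans.

5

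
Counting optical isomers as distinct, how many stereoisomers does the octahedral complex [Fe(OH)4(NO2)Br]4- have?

2

An octahedron has six vertices in three trans pairs; every non-trans pair is cis.
Working through the distinct placements yields 2 geometric isomers: NO2 and Br mutually trans; NO2 and Br mutually cis.
Each arrangement has an internal mirror plane or centre of symmetry, so none is chiral.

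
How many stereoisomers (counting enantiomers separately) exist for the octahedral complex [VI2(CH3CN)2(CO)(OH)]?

8

The six octahedral sites form three mutually perpendicular trans pairs.
The distinct arrangements are (6 in all): I cis, CH3CN trans; I trans, CH3CN trans; I cis, CH3CN cis (3 arrangements, 2 chiral); I trans, CH3CN cis.
Of these, 2 lack any improper symmetry element and so occur as enantiomeric pairs, giving 6 + 2 = 8 stereoisomers in total.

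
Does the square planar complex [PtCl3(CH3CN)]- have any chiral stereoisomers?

no

In a square planar complex each vertex has one trans partner and two cis neighbours.
Only one geometric arrangement is possible.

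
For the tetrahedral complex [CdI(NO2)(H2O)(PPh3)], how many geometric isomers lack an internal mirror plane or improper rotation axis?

Only one geometric arrangement is possible; it has no improper symmetry element, so it exists as a pair of enantiomers (2 stereoisomers).

1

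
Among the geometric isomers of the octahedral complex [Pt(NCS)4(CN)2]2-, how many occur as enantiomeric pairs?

The six octahedral sites form three mutually perpendicular trans pairs.
There are 2 geometric isomers: CN trans; CN cis.
Each arrangement has an internal mirror plane or centre of symmetry, so none is chiral.

0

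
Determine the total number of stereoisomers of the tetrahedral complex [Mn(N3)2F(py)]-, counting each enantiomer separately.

1

Only one geometric arrangement is possible.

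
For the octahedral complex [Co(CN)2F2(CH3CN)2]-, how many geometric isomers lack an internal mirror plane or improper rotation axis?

In an octahedral complex each vertex has one trans partner and four cis neighbours.
Working through the distinct placements yields 5 geometric isomers: CN trans, F trans, CH3CN trans; CN cis, F cis, CH3CN trans; CN cis, F trans, CH3CN cis; CN cis, F cis, CH3CN cis (chiral); CN trans, F cis, CH3CN cis.
One of these lacks any improper symmetry element and so occurs as an enantiomeric pair, giving 5 + 1 = 6 stereoisomers in total.

1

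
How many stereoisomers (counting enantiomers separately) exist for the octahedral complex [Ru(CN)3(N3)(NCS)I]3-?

Working through the distinct placements yields 4 geometric isomers: CN mer (3 arrangements); CN fac (chiral).
One of these lacks any improper symmetry element and so occurs as an enantiomeric pair, giving 4 + 1 = 5 stereoisomers in total.

5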